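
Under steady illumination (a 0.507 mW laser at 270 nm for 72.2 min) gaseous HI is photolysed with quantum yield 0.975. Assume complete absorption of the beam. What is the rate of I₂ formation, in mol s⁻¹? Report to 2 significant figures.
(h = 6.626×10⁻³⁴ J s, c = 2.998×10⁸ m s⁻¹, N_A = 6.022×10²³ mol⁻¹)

1.1×10⁻⁹ mol s⁻¹

Photon energy at 270 nm: hc/λ = (6.626×10⁻³⁴)(2.998×10⁸)/(270×10⁻⁹) = 7.357×10⁻¹⁹ J.
Energy delivered: (0.507 mW)(4332 s) = 2.196 J.
Photons incident: 2.196 / 7.357×10⁻¹⁹ = 2.985×10¹⁸, i.e. 2.985×10¹⁸/6.022×10²³ = 4.957×10⁻⁶ mol.
Product formed: 0.975 × 4.957×10⁻⁶ = 4.833×10⁻⁶ mol.
Rate: 4.833×10⁻⁶ / 4332 s = 1.1×10⁻⁹ mol s⁻¹.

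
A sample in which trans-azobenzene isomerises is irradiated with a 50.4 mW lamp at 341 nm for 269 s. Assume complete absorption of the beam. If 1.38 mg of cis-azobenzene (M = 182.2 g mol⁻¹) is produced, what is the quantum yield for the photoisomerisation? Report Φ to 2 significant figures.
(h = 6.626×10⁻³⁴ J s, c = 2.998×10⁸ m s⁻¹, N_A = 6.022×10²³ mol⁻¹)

Φ = 0.20

Product: 1.38 mg / 182.2 g mol⁻¹ = 7.574×10⁻⁶ mol.
Photon energy at 341 nm: hc/λ = (6.626×10⁻³⁴)(2.998×10⁸)/(341×10⁻⁹) = 5.825×10⁻¹⁹ J.
Energy delivered: (50.4 mW)(269 s) = 13.56 J.
Photons incident: 13.56 / 5.825×10⁻¹⁹ = 2.328×10¹⁹, i.e. 2.328×10¹⁹/6.022×10²³ = 3.866×10⁻⁵ mol.
Φ = 7.574×10⁻⁶ mol / 3.866×10⁻⁵ mol photons = 0.20.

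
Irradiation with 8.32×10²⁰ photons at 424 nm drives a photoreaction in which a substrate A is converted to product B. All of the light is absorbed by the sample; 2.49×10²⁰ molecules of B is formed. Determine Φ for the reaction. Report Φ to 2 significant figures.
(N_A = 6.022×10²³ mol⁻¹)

Φ = 0.30

Product: 2.49×10²⁰ / 6.022×10²³ = 4.135×10⁻⁴ mol.
Moles of photons: 8.32×10²⁰ / 6.022×10²³ = 0.001382 mol.
Φ = 4.135×10⁻⁴ mol / 0.001382 mol photons = 0.30.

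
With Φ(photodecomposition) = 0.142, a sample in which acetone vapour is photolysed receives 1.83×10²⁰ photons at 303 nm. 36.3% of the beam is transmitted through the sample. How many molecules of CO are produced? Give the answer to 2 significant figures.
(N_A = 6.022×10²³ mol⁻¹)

1.7×10¹⁹ molecules

Moles of photons: 1.83×10²⁰ / 6.022×10²³ = 3.039×10⁻⁴ mol.
Fraction absorbed: 1 − 36.3/100 = 0.6370.
Photons absorbed: 0.6370 × 3.039×10⁻⁴ = 1.936×10⁻⁴ mol.
Product: Φ × n_abs = 0.142 × 1.936×10⁻⁴ = 2.749×10⁻⁵ mol.
As a count: 2.749×10⁻⁵ × 6.022×10²³ = 1.7×10¹⁹.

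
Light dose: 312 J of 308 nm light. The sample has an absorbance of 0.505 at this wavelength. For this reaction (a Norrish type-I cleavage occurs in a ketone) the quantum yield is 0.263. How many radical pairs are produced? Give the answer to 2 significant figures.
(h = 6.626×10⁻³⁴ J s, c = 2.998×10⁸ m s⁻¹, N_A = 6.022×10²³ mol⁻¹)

8.7×10¹⁹ radical pairs

Photon energy at 308 nm: hc/λ = (6.626×10⁻³⁴)(2.998×10⁸)/(308×10⁻⁹) = 6.450×10⁻¹⁹ J.
Photons incident: 312 / 6.450×10⁻¹⁹ = 4.837×10²⁰, i.e. 4.837×10²⁰/6.022×10²³ = 8.032×10⁻⁴ mol.
Fraction absorbed: 1 − 10^(−0.505) = 0.6874.
Photons absorbed: 0.6874 × 8.032×10⁻⁴ = 5.521×10⁻⁴ mol.
Product: Φ × n_abs = 0.263 × 5.521×10⁻⁴ = 1.452×10⁻⁴ mol.
As a count: 1.452×10⁻⁴ × 6.022×10²³ = 8.7×10¹⁹.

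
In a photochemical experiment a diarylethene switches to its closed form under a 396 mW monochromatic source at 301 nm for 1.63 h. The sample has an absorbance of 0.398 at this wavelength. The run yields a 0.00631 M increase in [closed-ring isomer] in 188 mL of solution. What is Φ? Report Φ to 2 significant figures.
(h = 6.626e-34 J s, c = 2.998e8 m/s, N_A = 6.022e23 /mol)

Product: (0.00631 M)(0.188 L) = 0.001186 mol.
Photon energy at 301 nm: hc/λ = (6.626e-34)(2.998e8)/(301e-9) = 6.600e-19 J.
Energy delivered: (396 mW)(5868 s) = 2324 J.
Photons incident: 2324 / 6.600e-19 = 3.521e21, i.e. 3.521e21/6.022e23 = 0.005847 mol.
Fraction absorbed: 1 − 10^(−0.398) = 0.6001.
Photons absorbed: 0.6001 × 0.005847 = 0.003509 mol.
Φ = 0.001186 mol / 0.003509 mol photons = 0.34.

Φ = 0.34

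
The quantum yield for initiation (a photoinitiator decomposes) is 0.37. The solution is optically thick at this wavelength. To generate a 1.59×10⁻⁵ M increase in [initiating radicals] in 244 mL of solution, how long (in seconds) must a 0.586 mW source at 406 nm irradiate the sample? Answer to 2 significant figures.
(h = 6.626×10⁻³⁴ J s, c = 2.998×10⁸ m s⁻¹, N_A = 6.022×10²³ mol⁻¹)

Product: (1.59×10⁻⁵ M)(0.244 L) = 3.880×10⁻⁶ mol.
Photons that must be absorbed: 3.880×10⁻⁶ / 0.37 = 1.049×10⁻⁵ mol.
Photon energy: hc/λ = 4.893×10⁻¹⁹ J; per mole, 2.947×10⁵ J mol⁻¹.
Energy required: 1.049×10⁻⁵ × 2.947×10⁵ = 3.091 J.
Time: 3.091 J / 0.000586 W = 5300 s.

t ≈ 5300 s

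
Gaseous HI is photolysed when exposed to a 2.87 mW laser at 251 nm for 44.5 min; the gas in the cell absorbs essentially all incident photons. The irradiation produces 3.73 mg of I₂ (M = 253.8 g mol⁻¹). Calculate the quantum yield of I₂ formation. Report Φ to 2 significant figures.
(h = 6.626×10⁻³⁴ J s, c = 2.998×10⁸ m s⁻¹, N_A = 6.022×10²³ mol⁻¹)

Φ = 0.91

Product: 3.73 mg / 253.8 g mol⁻¹ = 1.470×10⁻⁵ mol.
Photon energy at 251 nm: hc/λ = (6.626×10⁻³⁴)(2.998×10⁸)/(251×10⁻⁹) = 7.914×10⁻¹⁹ J.
Energy delivered: (2.87 mW)(2670 s) = 7.663 J.
Photons incident: 7.663 / 7.914×10⁻¹⁹ = 9.683×10¹⁸, i.e. 9.683×10¹⁸/6.022×10²³ = 1.608×10⁻⁵ mol.
Φ = 1.470×10⁻⁵ mol / 1.608×10⁻⁵ mol photons = 0.91.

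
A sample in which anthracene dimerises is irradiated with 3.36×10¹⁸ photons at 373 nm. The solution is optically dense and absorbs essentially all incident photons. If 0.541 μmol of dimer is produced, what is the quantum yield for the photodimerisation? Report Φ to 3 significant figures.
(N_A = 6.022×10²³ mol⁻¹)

Φ = 0.0970

Product: 0.541 μmol = 5.41×10⁻⁷ mol.
Moles of photons: 3.36×10¹⁸ / 6.022×10²³ = 5.580×10⁻⁶ mol.
Φ = 5.41×10⁻⁷ mol / 5.580×10⁻⁶ mol photons = 0.0970.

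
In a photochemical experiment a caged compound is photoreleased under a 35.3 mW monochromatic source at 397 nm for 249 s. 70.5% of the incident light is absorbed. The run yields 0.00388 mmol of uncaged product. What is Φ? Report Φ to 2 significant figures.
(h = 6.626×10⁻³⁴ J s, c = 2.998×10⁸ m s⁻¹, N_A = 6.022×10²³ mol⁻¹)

Product: 0.00388 mmol = 3.88×10⁻⁶ mol.
Photon energy at 397 nm: hc/λ = (6.626×10⁻³⁴)(2.998×10⁸)/(397×10⁻⁹) = 5.004×10⁻¹⁹ J.
Energy delivered: (35.3 mW)(249 s) = 8.790 J.
Photons incident: 8.790 / 5.004×10⁻¹⁹ = 1.757×10¹⁹, i.e. 1.757×10¹⁹/6.022×10²³ = 2.918×10⁻⁵ mol.
Photons absorbed: 0.705 × 2.918×10⁻⁵ = 2.057×10⁻⁵ mol.
Φ = 3.88×10⁻⁶ mol / 2.057×10⁻⁵ mol photons = 0.19.

Φ = 0.19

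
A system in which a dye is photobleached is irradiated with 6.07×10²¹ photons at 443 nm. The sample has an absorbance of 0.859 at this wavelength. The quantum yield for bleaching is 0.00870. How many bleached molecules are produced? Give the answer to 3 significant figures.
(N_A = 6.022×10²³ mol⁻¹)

4.55×10¹⁹ bleached molecules

Moles of photons: 6.07×10²¹ / 6.022×10²³ = 0.01008 mol.
Fraction absorbed: 1 − 10^(−0.859) = 0.8616.
Photons absorbed: 0.8616 × 0.01008 = 0.008685 mol.
Product: Φ × n_abs = 0.00870 × 0.008685 = 7.556×10⁻⁵ mol.
As a count: 7.556×10⁻⁵ × 6.022×10²³ = 4.55×10¹⁹.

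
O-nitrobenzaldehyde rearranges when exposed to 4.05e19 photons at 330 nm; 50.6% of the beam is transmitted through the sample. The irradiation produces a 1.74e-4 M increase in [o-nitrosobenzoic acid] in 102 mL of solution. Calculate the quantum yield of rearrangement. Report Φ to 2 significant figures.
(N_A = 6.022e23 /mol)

Φ = 0.53

Product: (1.74e-4 M)(0.102 L) = 1.775e-5 mol.
Moles of photons: 4.05e19 / 6.022e23 = 6.725e-5 mol.
Fraction absorbed: 1 − 50.6/100 = 0.4940.
Photons absorbed: 0.4940 × 6.725e-5 = 3.322e-5 mol.
Φ = 1.775e-5 mol / 3.322e-5 mol photons = 0.53.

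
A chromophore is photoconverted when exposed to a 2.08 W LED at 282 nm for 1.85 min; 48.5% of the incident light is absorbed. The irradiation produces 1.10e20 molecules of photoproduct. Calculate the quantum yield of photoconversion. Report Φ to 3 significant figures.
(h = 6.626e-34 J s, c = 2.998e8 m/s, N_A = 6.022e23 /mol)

Φ = 0.692

Product: 1.10e20 / 6.022e23 = 1.827e-4 mol.
Photon energy at 282 nm: hc/λ = (6.626e-34)(2.998e8)/(282e-9) = 7.044e-19 J.
Energy delivered: (2.08 W)(111 s) = 230.9 J.
Photons incident: 230.9 / 7.044e-19 = 3.278e20, i.e. 3.278e20/6.022e23 = 5.443e-4 mol.
Photons absorbed: 0.485 × 5.443e-4 = 2.640e-4 mol.
Φ = 1.827e-4 mol / 2.640e-4 mol photons = 0.692.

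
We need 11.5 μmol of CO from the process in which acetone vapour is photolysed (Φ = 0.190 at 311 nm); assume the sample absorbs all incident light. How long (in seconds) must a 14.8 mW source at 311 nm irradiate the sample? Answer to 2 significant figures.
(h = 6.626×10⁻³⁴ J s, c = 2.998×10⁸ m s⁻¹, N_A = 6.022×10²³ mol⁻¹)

Product: 11.5 μmol = 1.15×10⁻⁵ mol.
Photons that must be absorbed: 1.15×10⁻⁵ / 0.190 = 6.053×10⁻⁵ mol.
Photon energy: hc/λ = 6.387×10⁻¹⁹ J; per mole, 3.846×10⁵ J mol⁻¹.
Energy required: 6.053×10⁻⁵ × 3.846×10⁵ = 23.28 J.
Time: 23.28 J / 0.0148 W = 1600 s.

t ≈ 1600 s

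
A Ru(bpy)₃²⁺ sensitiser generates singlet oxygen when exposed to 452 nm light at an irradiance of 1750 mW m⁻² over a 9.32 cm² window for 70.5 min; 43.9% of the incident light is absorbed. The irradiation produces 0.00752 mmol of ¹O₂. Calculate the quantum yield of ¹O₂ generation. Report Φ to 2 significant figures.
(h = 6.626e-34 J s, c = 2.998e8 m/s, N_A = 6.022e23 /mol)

Φ = 0.66

Product: 0.00752 mmol = 7.52e-6 mol.
Photon energy at 452 nm: hc/λ = (6.626e-34)(2.998e8)/(452e-9) = 4.395e-19 J.
Energy delivered: (1750 mW m⁻²)(9.32e-4 m²)(4230 s) = 6.899 J.
Photons incident: 6.899 / 4.395e-19 = 1.570e19, i.e. 1.570e19/6.022e23 = 2.607e-5 mol.
Photons absorbed: 0.439 × 2.607e-5 = 1.144e-5 mol.
Φ = 7.52e-6 mol / 1.144e-5 mol photons = 0.66.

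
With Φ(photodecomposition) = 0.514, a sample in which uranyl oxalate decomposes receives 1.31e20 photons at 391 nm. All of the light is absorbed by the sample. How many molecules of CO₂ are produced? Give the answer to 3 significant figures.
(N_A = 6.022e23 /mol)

6.73e19 molecules

Moles of photons: 1.31e20 / 6.022e23 = 2.175e-4 mol.
Product: Φ × n_abs = 0.514 × 2.175e-4 = 1.118e-4 mol.
As a count: 1.118e-4 × 6.022e23 = 6.73e19.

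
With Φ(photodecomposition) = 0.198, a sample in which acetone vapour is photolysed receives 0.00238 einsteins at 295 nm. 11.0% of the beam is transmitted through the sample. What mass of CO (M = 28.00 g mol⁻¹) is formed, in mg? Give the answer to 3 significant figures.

11.7 mg

Fraction absorbed: 1 − 11.0/100 = 0.8900.
Photons absorbed: 0.8900 × 0.00238 = 0.002118 mol.
Product: Φ × n_abs = 0.198 × 0.002118 = 4.194×10⁻⁴ mol.
Mass: 4.194×10⁻⁴ × 28.00 = 0.01174 g = 11.7 mg.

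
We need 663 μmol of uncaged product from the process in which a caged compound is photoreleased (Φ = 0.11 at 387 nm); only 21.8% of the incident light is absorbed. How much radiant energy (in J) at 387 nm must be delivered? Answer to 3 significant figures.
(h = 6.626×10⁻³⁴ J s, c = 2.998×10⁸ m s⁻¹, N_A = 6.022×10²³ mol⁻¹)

Product: 663 μmol = 6.63×10⁻⁴ mol.
Photons that must be absorbed: 6.63×10⁻⁴ / 0.11 = 0.006027 mol.
Incident photons needed: 0.006027 / 0.218 = 0.02765 mol.
Photon energy: hc/λ = 5.133×10⁻¹⁹ J; per mole, 3.091×10⁵ J mol⁻¹.
Energy required: 0.02765 × 3.091×10⁵ = 8550 J.

8550 J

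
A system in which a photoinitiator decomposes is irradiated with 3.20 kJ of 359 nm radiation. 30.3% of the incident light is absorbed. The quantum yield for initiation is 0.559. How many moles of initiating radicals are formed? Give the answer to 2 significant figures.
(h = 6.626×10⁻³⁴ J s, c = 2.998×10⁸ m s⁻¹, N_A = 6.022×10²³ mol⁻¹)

0.0016 mol

Photon energy at 359 nm: hc/λ = (6.626×10⁻³⁴)(2.998×10⁸)/(359×10⁻⁹) = 5.533×10⁻¹⁹ J.
Incident energy: 3.20 kJ = 3200 J.
Photons incident: 3200 / 5.533×10⁻¹⁹ = 5.783×10²¹, i.e. 5.783×10²¹/6.022×10²³ = 0.009603 mol.
Photons absorbed: 0.303 × 0.009603 = 0.002910 mol.
Product: Φ × n_abs = 0.559 × 0.002910 = 0.001627 mol.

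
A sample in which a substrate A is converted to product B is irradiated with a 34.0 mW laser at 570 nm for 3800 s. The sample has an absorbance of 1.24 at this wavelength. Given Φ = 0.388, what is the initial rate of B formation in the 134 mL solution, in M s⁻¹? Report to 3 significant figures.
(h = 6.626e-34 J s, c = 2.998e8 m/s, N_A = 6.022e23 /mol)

Photon energy at 570 nm: hc/λ = (6.626e-34)(2.998e8)/(570e-9) = 3.485e-19 J.
Energy delivered: (34.0 mW)(3800 s) = 129.2 J.
Photons incident: 129.2 / 3.485e-19 = 3.707e20, i.e. 3.707e20/6.022e23 = 6.156e-4 mol.
Fraction absorbed: 1 − 10^(−1.24) = 0.9425.
Photons absorbed: 0.9425 × 6.156e-4 = 5.802e-4 mol.
Product formed: 0.388 × 5.802e-4 = 2.251e-4 mol.
Rate: 2.251e-4 mol / (3800 s × 0.134 L) = 4.42e-7 M s⁻¹.

4.42e-7 M s⁻¹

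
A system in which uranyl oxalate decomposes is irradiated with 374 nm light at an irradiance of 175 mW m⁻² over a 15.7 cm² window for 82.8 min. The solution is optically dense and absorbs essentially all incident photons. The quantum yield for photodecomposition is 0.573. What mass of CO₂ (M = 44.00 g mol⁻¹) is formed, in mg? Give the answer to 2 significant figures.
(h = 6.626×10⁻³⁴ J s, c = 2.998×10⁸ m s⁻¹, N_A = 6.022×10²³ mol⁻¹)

Photon energy at 374 nm: hc/λ = (6.626×10⁻³⁴)(2.998×10⁸)/(374×10⁻⁹) = 5.311×10⁻¹⁹ J.
Energy delivered: (175 mW m⁻²)(15.7×10⁻⁴ m²)(4968 s) = 1.365 J.
Photons incident: 1.365 / 5.311×10⁻¹⁹ = 2.570×10¹⁸, i.e. 2.570×10¹⁸/6.022×10²³ = 4.268×10⁻⁶ mol.
Product: Φ × n_abs = 0.573 × 4.268×10⁻⁶ = 2.446×10⁻⁶ mol.
Mass: 2.446×10⁻⁶ × 44.00 = 1.076×10⁻⁴ g = 0.11 mg.

0.11 mg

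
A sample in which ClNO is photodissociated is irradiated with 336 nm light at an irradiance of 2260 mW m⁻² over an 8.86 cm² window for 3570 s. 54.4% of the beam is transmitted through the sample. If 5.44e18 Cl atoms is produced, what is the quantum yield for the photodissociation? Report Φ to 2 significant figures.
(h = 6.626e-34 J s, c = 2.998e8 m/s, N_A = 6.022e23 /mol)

Φ = 0.99

Product: 5.44e18 / 6.022e23 = 9.034e-6 mol.
Photon energy at 336 nm: hc/λ = (6.626e-34)(2.998e8)/(336e-9) = 5.912e-19 J.
Energy delivered: (2260 mW m⁻²)(8.86e-4 m²)(3570 s) = 7.148 J.
Photons incident: 7.148 / 5.912e-19 = 1.209e19, i.e. 1.209e19/6.022e23 = 2.008e-5 mol.
Fraction absorbed: 1 − 54.4/100 = 0.4560.
Photons absorbed: 0.4560 × 2.008e-5 = 9.156e-6 mol.
Φ = 9.034e-6 mol / 9.156e-6 mol photons = 0.99.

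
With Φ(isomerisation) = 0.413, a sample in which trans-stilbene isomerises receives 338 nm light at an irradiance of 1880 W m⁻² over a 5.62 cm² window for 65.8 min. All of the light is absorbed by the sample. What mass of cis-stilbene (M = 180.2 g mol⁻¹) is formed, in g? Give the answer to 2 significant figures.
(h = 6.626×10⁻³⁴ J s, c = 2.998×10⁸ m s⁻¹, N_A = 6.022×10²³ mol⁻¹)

0.88 g

Photon energy at 338 nm: hc/λ = (6.626×10⁻³⁴)(2.998×10⁸)/(338×10⁻⁹) = 5.877×10⁻¹⁹ J.
Energy delivered: (1880 W m⁻²)(5.62×10⁻⁴ m²)(3948 s) = 4171 J.
Photons incident: 4171 / 5.877×10⁻¹⁹ = 7.097×10²¹, i.e. 7.097×10²¹/6.022×10²³ = 0.01179 mol.
Product: Φ × n_abs = 0.413 × 0.01179 = 0.004869 mol.
Mass: 0.004869 × 180.2 = 0.8774 g = 0.88 g.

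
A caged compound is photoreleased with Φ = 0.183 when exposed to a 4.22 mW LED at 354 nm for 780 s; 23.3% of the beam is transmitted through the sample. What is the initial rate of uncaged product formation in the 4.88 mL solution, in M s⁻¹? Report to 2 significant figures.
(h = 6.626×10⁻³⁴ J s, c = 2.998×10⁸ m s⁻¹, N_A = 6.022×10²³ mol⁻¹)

3.6×10⁻⁷ M s⁻¹

Photon energy at 354 nm: hc/λ = (6.626×10⁻³⁴)(2.998×10⁸)/(354×10⁻⁹) = 5.612×10⁻¹⁹ J.
Energy delivered: (4.22 mW)(780 s) = 3.292 J.
Photons incident: 3.292 / 5.612×10⁻¹⁹ = 5.866×10¹⁸, i.e. 5.866×10¹⁸/6.022×10²³ = 9.741×10⁻⁶ mol.
Fraction absorbed: 1 − 23.3/100 = 0.7670.
Photons absorbed: 0.7670 × 9.741×10⁻⁶ = 7.471×10⁻⁶ mol.
Product formed: 0.183 × 7.471×10⁻⁶ = 1.367×10⁻⁶ mol.
Rate: 1.367×10⁻⁶ mol / (780 s × 0.00488 L) = 3.6×10⁻⁷ M s⁻¹.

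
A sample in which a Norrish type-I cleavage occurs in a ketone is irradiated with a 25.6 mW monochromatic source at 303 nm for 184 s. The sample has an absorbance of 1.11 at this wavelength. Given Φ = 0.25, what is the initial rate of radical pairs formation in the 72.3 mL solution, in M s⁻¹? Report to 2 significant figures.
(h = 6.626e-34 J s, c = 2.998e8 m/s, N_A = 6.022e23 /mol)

Photon energy at 303 nm: hc/λ = (6.626e-34)(2.998e8)/(303e-9) = 6.556e-19 J.
Energy delivered: (25.6 mW)(184 s) = 4.710 J.
Photons incident: 4.710 / 6.556e-19 = 7.184e18, i.e. 7.184e18/6.022e23 = 1.193e-5 mol.
Fraction absorbed: 1 − 10^(−1.11) = 0.9224.
Photons absorbed: 0.9224 × 1.193e-5 = 1.100e-5 mol.
Product formed: 0.25 × 1.100e-5 = 2.750e-6 mol.
Rate: 2.750e-6 mol / (184 s × 0.0723 L) = 2.1e-7 M s⁻¹.

2.1e-7 M s⁻¹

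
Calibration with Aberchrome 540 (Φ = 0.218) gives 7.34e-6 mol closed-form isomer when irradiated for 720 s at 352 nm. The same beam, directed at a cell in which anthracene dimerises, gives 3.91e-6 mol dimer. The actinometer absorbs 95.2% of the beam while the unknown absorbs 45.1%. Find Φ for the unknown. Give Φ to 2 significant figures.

Photons absorbed by the actinometer: 7.34e-6 / 0.218 = 3.367e-5 mol.
Incident flux: 3.367e-5 / 0.952 = 3.537e-5 einstein.
Absorbed by unknown: 0.451 × 3.537e-5 = 1.595e-5 mol.
Φ(unknown) = 3.91e-6 / 1.595e-5 = 0.25.

Φ = 0.25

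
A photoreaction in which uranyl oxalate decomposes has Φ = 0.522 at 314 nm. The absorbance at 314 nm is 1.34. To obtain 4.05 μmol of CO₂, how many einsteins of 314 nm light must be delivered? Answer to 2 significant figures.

8.1×10⁻⁶ einstein

Product: 4.05 μmol = 4.05×10⁻⁶ mol.
Photons that must be absorbed: 4.05×10⁻⁶ / 0.522 = 7.759×10⁻⁶ mol.
Fraction absorbed: 1 − 10^(−1.34) = 0.9543.
Incident photons needed: 7.759×10⁻⁶ / 0.9543 = 8.131×10⁻⁶ mol.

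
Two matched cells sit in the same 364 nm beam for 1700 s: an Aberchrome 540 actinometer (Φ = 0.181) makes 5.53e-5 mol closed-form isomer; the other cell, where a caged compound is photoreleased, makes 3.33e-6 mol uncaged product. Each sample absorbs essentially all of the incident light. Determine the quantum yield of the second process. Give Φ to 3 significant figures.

Photons absorbed by the actinometer: 5.53e-5 / 0.181 = 3.055e-4 mol.
Φ(unknown) = 3.33e-6 / 3.055e-4 = 0.0109.

Φ = 0.0109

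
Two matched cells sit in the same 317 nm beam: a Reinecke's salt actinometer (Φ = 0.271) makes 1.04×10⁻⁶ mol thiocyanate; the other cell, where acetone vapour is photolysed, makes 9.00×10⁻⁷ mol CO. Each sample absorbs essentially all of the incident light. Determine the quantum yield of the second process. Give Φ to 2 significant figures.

Φ = 0.23

Photons absorbed by the actinometer: 1.04×10⁻⁶ / 0.271 = 3.838×10⁻⁶ mol.
Φ(unknown) = 9.00×10⁻⁷ / 3.838×10⁻⁶ = 0.23.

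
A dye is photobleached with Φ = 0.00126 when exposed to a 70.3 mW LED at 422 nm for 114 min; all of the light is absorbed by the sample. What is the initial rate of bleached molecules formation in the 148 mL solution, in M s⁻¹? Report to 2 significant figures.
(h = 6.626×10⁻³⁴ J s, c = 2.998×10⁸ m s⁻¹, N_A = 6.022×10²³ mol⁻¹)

2.1×10⁻⁹ M s⁻¹

Photon energy at 422 nm: hc/λ = (6.626×10⁻³⁴)(2.998×10⁸)/(422×10⁻⁹) = 4.707×10⁻¹⁹ J.
Energy delivered: (70.3 mW)(6840 s) = 480.9 J.
Photons incident: 480.9 / 4.707×10⁻¹⁹ = 1.022×10²¹, i.e. 1.022×10²¹/6.022×10²³ = 0.001697 mol.
Product formed: 0.00126 × 0.001697 = 2.138×10⁻⁶ mol.
Rate: 2.138×10⁻⁶ mol / (6840 s × 0.148 L) = 2.1×10⁻⁹ M s⁻¹.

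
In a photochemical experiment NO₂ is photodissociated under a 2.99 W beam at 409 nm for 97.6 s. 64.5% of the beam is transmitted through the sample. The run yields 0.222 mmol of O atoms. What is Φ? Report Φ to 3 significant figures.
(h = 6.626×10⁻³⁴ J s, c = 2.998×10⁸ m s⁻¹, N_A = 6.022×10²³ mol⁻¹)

Φ = 0.627

Product: 0.222 mmol = 2.22×10⁻⁴ mol.
Photon energy at 409 nm: hc/λ = (6.626×10⁻³⁴)(2.998×10⁸)/(409×10⁻⁹) = 4.857×10⁻¹⁹ J.
Energy delivered: (2.99 W)(97.6 s) = 291.8 J.
Photons incident: 291.8 / 4.857×10⁻¹⁹ = 6.008×10²⁰, i.e. 6.008×10²⁰/6.022×10²³ = 9.977×10⁻⁴ mol.
Fraction absorbed: 1 − 64.5/100 = 0.3550.
Photons absorbed: 0.3550 × 9.977×10⁻⁴ = 3.542×10⁻⁴ mol.
Φ = 2.22×10⁻⁴ mol / 3.542×10⁻⁴ mol photons = 0.627.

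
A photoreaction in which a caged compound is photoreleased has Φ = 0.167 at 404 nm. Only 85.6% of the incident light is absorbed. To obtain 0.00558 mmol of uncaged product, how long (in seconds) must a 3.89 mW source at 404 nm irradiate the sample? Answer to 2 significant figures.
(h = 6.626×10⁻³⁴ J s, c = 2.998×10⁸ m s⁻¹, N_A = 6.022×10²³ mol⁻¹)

Product: 0.00558 mmol = 5.58×10⁻⁶ mol.
Photons that must be absorbed: 5.58×10⁻⁶ / 0.167 = 3.341×10⁻⁵ mol.
Incident photons needed: 3.341×10⁻⁵ / 0.856 = 3.903×10⁻⁵ mol.
Photon energy: hc/λ = 4.917×10⁻¹⁹ J; per mole, 2.961×10⁵ J mol⁻¹.
Energy required: 3.903×10⁻⁵ × 2.961×10⁵ = 11.56 J.
Time: 11.56 J / 0.00389 W = 3000 s.

t ≈ 3000 s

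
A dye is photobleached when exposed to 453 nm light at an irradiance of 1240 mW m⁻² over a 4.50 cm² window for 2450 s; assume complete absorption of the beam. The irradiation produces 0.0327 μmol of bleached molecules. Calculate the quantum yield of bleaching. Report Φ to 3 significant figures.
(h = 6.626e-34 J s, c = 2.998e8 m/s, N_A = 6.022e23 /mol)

Product: 0.0327 μmol = 3.27e-8 mol.
Photon energy at 453 nm: hc/λ = (6.626e-34)(2.998e8)/(453e-9) = 4.385e-19 J.
Energy delivered: (1240 mW m⁻²)(4.50e-4 m²)(2450 s) = 1.367 J.
Photons incident: 1.367 / 4.385e-19 = 3.117e18, i.e. 3.117e18/6.022e23 = 5.176e-6 mol.
Φ = 3.27e-8 mol / 5.176e-6 mol photons = 0.00632.

Φ = 0.00632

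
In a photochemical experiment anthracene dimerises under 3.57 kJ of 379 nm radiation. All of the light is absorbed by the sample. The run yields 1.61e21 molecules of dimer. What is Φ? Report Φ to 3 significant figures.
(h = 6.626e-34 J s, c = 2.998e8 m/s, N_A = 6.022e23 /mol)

Product: 1.61e21 / 6.022e23 = 0.002674 mol.
Photon energy at 379 nm: hc/λ = (6.626e-34)(2.998e8)/(379e-9) = 5.241e-19 J.
Incident energy: 3.57 kJ = 3570 J.
Photons incident: 3570 / 5.241e-19 = 6.812e21, i.e. 6.812e21/6.022e23 = 0.01131 mol.
Φ = 0.002674 mol / 0.01131 mol photons = 0.236.

Φ = 0.236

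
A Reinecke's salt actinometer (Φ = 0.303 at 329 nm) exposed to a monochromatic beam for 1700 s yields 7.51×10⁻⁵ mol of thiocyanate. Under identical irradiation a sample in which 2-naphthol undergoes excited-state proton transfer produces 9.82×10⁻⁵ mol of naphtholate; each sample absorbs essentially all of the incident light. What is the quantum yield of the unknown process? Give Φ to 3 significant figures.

Photons absorbed by the actinometer: 7.51×10⁻⁵ / 0.303 = 2.479×10⁻⁴ mol.
Φ(unknown) = 9.82×10⁻⁵ / 2.479×10⁻⁴ = 0.396.

Φ = 0.396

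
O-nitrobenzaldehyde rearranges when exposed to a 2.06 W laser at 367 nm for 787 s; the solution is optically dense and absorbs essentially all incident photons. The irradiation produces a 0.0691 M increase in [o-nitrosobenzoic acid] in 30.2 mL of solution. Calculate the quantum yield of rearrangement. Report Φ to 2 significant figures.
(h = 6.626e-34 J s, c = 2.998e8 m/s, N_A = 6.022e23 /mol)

Φ = 0.42

Product: (0.0691 M)(0.0302 L) = 0.002087 mol.
Photon energy at 367 nm: hc/λ = (6.626e-34)(2.998e8)/(367e-9) = 5.413e-19 J.
Energy delivered: (2.06 W)(787 s) = 1621 J.
Photons incident: 1621 / 5.413e-19 = 2.995e21, i.e. 2.995e21/6.022e23 = 0.004973 mol.
Φ = 0.002087 mol / 0.004973 mol photons = 0.42.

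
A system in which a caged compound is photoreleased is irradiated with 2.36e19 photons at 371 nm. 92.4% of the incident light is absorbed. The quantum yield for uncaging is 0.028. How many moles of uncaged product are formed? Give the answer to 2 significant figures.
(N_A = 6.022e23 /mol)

1.0e-6 mol

Moles of photons: 2.36e19 / 6.022e23 = 3.919e-5 mol.
Photons absorbed: 0.924 × 3.919e-5 = 3.621e-5 mol.
Product: Φ × n_abs = 0.028 × 3.621e-5 = 1.014e-6 mol.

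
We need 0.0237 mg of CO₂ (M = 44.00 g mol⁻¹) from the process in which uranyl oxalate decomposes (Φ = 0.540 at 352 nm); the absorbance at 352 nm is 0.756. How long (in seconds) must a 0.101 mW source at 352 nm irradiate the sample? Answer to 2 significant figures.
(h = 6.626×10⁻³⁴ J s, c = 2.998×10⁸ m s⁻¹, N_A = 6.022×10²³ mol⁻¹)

t ≈ 4100 s

Product: 0.0237 mg / 44.00 g mol⁻¹ = 5.386×10⁻⁷ mol.
Photons that must be absorbed: 5.386×10⁻⁷ / 0.540 = 9.974×10⁻⁷ mol.
Fraction absorbed: 1 − 10^(−0.756) = 0.8246.
Incident photons needed: 9.974×10⁻⁷ / 0.8246 = 1.210×10⁻⁶ mol.
Photon energy: hc/λ = 5.643×10⁻¹⁹ J; per mole, 3.398×10⁵ J mol⁻¹.
Energy required: 1.210×10⁻⁶ × 3.398×10⁵ = 0.4112 J.
Time: 0.4112 J / 0.000101 W = 4100 s.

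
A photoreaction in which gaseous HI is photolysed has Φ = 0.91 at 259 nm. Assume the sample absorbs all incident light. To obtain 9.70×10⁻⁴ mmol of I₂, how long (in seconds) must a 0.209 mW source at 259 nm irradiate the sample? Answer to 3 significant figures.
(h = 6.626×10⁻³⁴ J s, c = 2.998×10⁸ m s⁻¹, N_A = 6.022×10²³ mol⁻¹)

Product: 9.70×10⁻⁴ mmol = 9.70×10⁻⁷ mol.
Photons that must be absorbed: 9.70×10⁻⁷ / 0.91 = 1.066×10⁻⁶ mol.
Photon energy: hc/λ = 7.670×10⁻¹⁹ J; per mole, 4.619×10⁵ J mol⁻¹.
Energy required: 1.066×10⁻⁶ × 4.619×10⁵ = 0.4924 J.
Time: 0.4924 J / 0.000209 W = 2360 s.

t ≈ 2360 s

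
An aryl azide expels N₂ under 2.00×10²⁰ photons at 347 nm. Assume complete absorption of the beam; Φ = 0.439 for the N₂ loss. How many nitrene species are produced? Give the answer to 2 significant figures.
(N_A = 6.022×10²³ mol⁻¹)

Moles of photons: 2.00×10²⁰ / 6.022×10²³ = 3.321×10⁻⁴ mol.
Product: Φ × n_abs = 0.439 × 3.321×10⁻⁴ = 1.458×10⁻⁴ mol.
As a count: 1.458×10⁻⁴ × 6.022×10²³ = 8.8×10¹⁹.

8.8×10¹⁹ species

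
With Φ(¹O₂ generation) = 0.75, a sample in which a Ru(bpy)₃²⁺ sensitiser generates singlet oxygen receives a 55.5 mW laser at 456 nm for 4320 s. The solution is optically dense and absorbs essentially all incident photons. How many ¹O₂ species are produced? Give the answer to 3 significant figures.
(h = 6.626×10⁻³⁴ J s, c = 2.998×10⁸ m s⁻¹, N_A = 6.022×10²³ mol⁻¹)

4.13×10²⁰ species

Photon energy at 456 nm: hc/λ = (6.626×10⁻³⁴)(2.998×10⁸)/(456×10⁻⁹) = 4.356×10⁻¹⁹ J.
Energy delivered: (55.5 mW)(4320 s) = 239.8 J.
Photons incident: 239.8 / 4.356×10⁻¹⁹ = 5.505×10²⁰, i.e. 5.505×10²⁰/6.022×10²³ = 9.141×10⁻⁴ mol.
Product: Φ × n_abs = 0.75 × 9.141×10⁻⁴ = 6.856×10⁻⁴ mol.
As a count: 6.856×10⁻⁴ × 6.022×10²³ = 4.13×10²⁰.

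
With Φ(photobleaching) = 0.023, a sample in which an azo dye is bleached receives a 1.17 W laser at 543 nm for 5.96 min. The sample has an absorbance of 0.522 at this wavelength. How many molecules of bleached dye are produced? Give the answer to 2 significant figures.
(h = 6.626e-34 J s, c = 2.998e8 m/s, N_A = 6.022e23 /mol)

1.8e19 molecules

Photon energy at 543 nm: hc/λ = (6.626e-34)(2.998e8)/(543e-9) = 3.658e-19 J.
Energy delivered: (1.17 W)(357.6 s) = 418.4 J.
Photons incident: 418.4 / 3.658e-19 = 1.144e21, i.e. 1.144e21/6.022e23 = 0.001900 mol.
Fraction absorbed: 1 − 10^(−0.522) = 0.6994.
Photons absorbed: 0.6994 × 0.001900 = 0.001329 mol.
Product: Φ × n_abs = 0.023 × 0.001329 = 3.057e-5 mol.
As a count: 3.057e-5 × 6.022e23 = 1.8e19.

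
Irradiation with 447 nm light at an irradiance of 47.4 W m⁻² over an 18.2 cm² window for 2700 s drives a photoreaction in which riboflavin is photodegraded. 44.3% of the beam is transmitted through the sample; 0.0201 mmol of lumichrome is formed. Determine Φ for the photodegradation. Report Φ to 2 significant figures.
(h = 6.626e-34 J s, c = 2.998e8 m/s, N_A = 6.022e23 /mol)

Product: 0.0201 mmol = 2.01e-5 mol.
Photon energy at 447 nm: hc/λ = (6.626e-34)(2.998e8)/(447e-9) = 4.444e-19 J.
Energy delivered: (47.4 W m⁻²)(18.2e-4 m²)(2700 s) = 232.9 J.
Photons incident: 232.9 / 4.444e-19 = 5.241e20, i.e. 5.241e20/6.022e23 = 8.703e-4 mol.
Fraction absorbed: 1 − 44.3/100 = 0.5570.
Photons absorbed: 0.5570 × 8.703e-4 = 4.848e-4 mol.
Φ = 2.01e-5 mol / 4.848e-4 mol photons = 0.041.

Φ = 0.041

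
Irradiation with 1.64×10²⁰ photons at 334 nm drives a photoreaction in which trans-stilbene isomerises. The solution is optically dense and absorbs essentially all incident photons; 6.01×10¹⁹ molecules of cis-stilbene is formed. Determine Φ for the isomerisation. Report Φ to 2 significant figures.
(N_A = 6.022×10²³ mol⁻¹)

Product: 6.01×10¹⁹ / 6.022×10²³ = 9.980×10⁻⁵ mol.
Moles of photons: 1.64×10²⁰ / 6.022×10²³ = 2.723×10⁻⁴ mol.
Φ = 9.980×10⁻⁵ mol / 2.723×10⁻⁴ mol photons = 0.37.

Φ = 0.37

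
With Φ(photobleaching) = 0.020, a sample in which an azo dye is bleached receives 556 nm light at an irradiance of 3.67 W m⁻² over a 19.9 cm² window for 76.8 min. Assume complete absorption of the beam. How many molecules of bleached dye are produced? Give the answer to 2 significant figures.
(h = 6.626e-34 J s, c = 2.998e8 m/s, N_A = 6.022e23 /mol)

1.9e18 molecules

Photon energy at 556 nm: hc/λ = (6.626e-34)(2.998e8)/(556e-9) = 3.573e-19 J.
Energy delivered: (3.67 W m⁻²)(19.9e-4 m²)(4608 s) = 33.65 J.
Photons incident: 33.65 / 3.573e-19 = 9.418e19, i.e. 9.418e19/6.022e23 = 1.564e-4 mol.
Product: Φ × n_abs = 0.020 × 1.564e-4 = 3.128e-6 mol.
As a count: 3.128e-6 × 6.022e23 = 1.9e18.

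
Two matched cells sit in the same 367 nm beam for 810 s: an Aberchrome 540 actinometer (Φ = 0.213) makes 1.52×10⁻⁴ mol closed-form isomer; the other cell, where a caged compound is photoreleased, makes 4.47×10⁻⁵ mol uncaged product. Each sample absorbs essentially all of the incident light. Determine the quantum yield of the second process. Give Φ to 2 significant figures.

Photons absorbed by the actinometer: 1.52×10⁻⁴ / 0.213 = 7.136×10⁻⁴ mol.
Φ(unknown) = 4.47×10⁻⁵ / 7.136×10⁻⁴ = 0.063.

Φ = 0.063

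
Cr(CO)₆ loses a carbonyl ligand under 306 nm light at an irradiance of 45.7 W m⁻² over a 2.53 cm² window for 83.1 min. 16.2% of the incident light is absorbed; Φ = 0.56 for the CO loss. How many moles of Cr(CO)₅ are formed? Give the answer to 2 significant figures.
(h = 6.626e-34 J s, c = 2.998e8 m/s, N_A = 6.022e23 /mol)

Photon energy at 306 nm: hc/λ = (6.626e-34)(2.998e8)/(306e-9) = 6.492e-19 J.
Energy delivered: (45.7 W m⁻²)(2.53e-4 m²)(4986 s) = 57.65 J.
Photons incident: 57.65 / 6.492e-19 = 8.880e19, i.e. 8.880e19/6.022e23 = 1.475e-4 mol.
Photons absorbed: 0.162 × 1.475e-4 = 2.390e-5 mol.
Product: Φ × n_abs = 0.56 × 2.390e-5 = 1.338e-5 mol.

1.3e-5 mol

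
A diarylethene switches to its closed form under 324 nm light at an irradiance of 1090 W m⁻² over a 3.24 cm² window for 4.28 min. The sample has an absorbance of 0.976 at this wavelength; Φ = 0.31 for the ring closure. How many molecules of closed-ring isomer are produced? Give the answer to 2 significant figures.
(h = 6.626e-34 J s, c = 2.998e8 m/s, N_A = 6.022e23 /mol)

4.1e19 molecules

Photon energy at 324 nm: hc/λ = (6.626e-34)(2.998e8)/(324e-9) = 6.131e-19 J.
Energy delivered: (1090 W m⁻²)(3.24e-4 m²)(256.8 s) = 90.69 J.
Photons incident: 90.69 / 6.131e-19 = 1.479e20, i.e. 1.479e20/6.022e23 = 2.456e-4 mol.
Fraction absorbed: 1 − 10^(−0.976) = 0.8943.
Photons absorbed: 0.8943 × 2.456e-4 = 2.196e-4 mol.
Product: Φ × n_abs = 0.31 × 2.196e-4 = 6.808e-5 mol.
As a count: 6.808e-5 × 6.022e23 = 4.1e19.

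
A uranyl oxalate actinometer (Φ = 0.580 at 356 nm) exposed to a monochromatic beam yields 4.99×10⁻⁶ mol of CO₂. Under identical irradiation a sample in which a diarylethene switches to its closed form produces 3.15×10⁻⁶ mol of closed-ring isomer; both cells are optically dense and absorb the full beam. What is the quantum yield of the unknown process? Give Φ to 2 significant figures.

Φ = 0.37

Photons absorbed by the actinometer: 4.99×10⁻⁶ / 0.580 = 8.603×10⁻⁶ mol.
Φ(unknown) = 3.15×10⁻⁶ / 8.603×10⁻⁶ = 0.37.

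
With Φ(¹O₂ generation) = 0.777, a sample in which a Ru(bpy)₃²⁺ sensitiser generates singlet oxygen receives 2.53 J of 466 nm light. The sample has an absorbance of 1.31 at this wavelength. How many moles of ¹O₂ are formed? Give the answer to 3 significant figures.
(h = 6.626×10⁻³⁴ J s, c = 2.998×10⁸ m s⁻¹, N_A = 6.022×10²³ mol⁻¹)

Photon energy at 466 nm: hc/λ = (6.626×10⁻³⁴)(2.998×10⁸)/(466×10⁻⁹) = 4.263×10⁻¹⁹ J.
Photons incident: 2.53 / 4.263×10⁻¹⁹ = 5.935×10¹⁸, i.e. 5.935×10¹⁸/6.022×10²³ = 9.856×10⁻⁶ mol.
Fraction absorbed: 1 − 10^(−1.31) = 0.9510.
Photons absorbed: 0.9510 × 9.856×10⁻⁶ = 9.373×10⁻⁶ mol.
Product: Φ × n_abs = 0.777 × 9.373×10⁻⁶ = 7.283×10⁻⁶ mol.

7.28×10⁻⁶ mol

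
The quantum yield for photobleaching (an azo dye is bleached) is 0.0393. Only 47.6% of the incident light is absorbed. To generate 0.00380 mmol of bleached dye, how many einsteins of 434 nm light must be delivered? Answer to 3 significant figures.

2.03×10⁻⁴ einstein

Product: 0.00380 mmol = 3.80×10⁻⁶ mol.
Photons that must be absorbed: 3.80×10⁻⁶ / 0.0393 = 9.669×10⁻⁵ mol.
Incident photons needed: 9.669×10⁻⁵ / 0.476 = 2.031×10⁻⁴ mol.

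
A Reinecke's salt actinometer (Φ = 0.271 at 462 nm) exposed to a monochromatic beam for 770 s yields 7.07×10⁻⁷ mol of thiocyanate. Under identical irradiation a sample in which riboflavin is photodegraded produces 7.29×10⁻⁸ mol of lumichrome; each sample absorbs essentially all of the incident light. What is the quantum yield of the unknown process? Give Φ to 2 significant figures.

Photons absorbed by the actinometer: 7.07×10⁻⁷ / 0.271 = 2.609×10⁻⁶ mol.
Φ(unknown) = 7.29×10⁻⁸ / 2.609×10⁻⁶ = 0.028.

Φ = 0.028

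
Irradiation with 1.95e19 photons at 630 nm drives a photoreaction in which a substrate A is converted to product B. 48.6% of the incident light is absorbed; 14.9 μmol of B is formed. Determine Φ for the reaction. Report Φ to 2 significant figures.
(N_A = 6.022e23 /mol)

Product: 14.9 μmol = 1.49e-5 mol.
Moles of photons: 1.95e19 / 6.022e23 = 3.238e-5 mol.
Photons absorbed: 0.486 × 3.238e-5 = 1.574e-5 mol.
Φ = 1.49e-5 mol / 1.574e-5 mol photons = 0.95.

Φ = 0.95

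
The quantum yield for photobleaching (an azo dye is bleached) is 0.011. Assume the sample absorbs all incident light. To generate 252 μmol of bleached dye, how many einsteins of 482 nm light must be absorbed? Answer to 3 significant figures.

Product: 252 μmol = 2.52×10⁻⁴ mol.
Photons that must be absorbed: 2.52×10⁻⁴ / 0.011 = 0.02291 mol.

0.0229 einstein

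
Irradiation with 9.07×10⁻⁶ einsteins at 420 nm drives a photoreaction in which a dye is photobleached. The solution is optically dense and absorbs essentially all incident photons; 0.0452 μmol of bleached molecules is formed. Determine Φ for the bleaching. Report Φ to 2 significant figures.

Product: 0.0452 μmol = 4.52×10⁻⁸ mol.
Φ = 4.52×10⁻⁸ mol / 9.07×10⁻⁶ mol photons = 0.0050.

Φ = 0.0050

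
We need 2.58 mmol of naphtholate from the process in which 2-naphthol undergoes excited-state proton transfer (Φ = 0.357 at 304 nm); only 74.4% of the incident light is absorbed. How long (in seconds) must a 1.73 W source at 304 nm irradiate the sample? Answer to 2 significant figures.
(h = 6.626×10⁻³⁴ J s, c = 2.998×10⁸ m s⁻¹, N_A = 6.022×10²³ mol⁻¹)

Product: 2.58 mmol = 0.00258 mol.
Photons that must be absorbed: 0.00258 / 0.357 = 0.007227 mol.
Incident photons needed: 0.007227 / 0.744 = 0.009714 mol.
Photon energy: hc/λ = 6.534×10⁻¹⁹ J; per mole, 3.935×10⁵ J mol⁻¹.
Energy required: 0.009714 × 3.935×10⁵ = 3822 J.
Time: 3822 J / 1.73 W = 2200 s.

t ≈ 2200 s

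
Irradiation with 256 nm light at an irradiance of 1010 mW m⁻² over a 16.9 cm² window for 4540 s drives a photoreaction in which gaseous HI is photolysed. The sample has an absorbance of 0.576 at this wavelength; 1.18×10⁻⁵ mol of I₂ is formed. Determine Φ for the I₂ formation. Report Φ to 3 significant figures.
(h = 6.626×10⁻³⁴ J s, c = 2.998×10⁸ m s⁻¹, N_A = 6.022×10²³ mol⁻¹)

Photon energy at 256 nm: hc/λ = (6.626×10⁻³⁴)(2.998×10⁸)/(256×10⁻⁹) = 7.760×10⁻¹⁹ J.
Energy delivered: (1010 mW m⁻²)(16.9×10⁻⁴ m²)(4540 s) = 7.749 J.
Photons incident: 7.749 / 7.760×10⁻¹⁹ = 9.986×10¹⁸, i.e. 9.986×10¹⁸/6.022×10²³ = 1.658×10⁻⁵ mol.
Fraction absorbed: 1 − 10^(−0.576) = 0.7345.
Photons absorbed: 0.7345 × 1.658×10⁻⁵ = 1.218×10⁻⁵ mol.
Φ = 1.18×10⁻⁵ mol / 1.218×10⁻⁵ mol photons = 0.969.

Φ = 0.969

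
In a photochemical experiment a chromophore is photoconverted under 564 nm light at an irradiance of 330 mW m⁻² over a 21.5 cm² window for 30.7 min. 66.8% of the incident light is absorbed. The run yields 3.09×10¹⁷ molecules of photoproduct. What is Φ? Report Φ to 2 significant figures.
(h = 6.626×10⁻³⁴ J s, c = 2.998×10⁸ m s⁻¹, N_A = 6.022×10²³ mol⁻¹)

Product: 3.09×10¹⁷ / 6.022×10²³ = 5.131×10⁻⁷ mol.
Photon energy at 564 nm: hc/λ = (6.626×10⁻³⁴)(2.998×10⁸)/(564×10⁻⁹) = 3.522×10⁻¹⁹ J.
Energy delivered: (330 mW m⁻²)(21.5×10⁻⁴ m²)(1842 s) = 1.307 J.
Photons incident: 1.307 / 3.522×10⁻¹⁹ = 3.711×10¹⁸, i.e. 3.711×10¹⁸/6.022×10²³ = 6.162×10⁻⁶ mol.
Photons absorbed: 0.668 × 6.162×10⁻⁶ = 4.116×10⁻⁶ mol.
Φ = 5.131×10⁻⁷ mol / 4.116×10⁻⁶ mol photons = 0.12.

Φ = 0.12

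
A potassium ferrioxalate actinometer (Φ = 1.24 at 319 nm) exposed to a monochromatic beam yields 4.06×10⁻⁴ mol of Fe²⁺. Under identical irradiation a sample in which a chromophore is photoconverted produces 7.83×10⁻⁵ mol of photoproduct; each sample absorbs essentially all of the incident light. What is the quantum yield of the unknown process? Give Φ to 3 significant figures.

Photons absorbed by the actinometer: 4.06×10⁻⁴ / 1.24 = 3.274×10⁻⁴ mol.
Φ(unknown) = 7.83×10⁻⁵ / 3.274×10⁻⁴ = 0.239.

Φ = 0.239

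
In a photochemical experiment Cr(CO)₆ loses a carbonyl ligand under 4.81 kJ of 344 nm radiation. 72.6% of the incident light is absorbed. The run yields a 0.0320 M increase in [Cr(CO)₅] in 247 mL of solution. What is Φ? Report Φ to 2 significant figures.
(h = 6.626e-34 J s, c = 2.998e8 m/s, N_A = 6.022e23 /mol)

Φ = 0.79

Product: (0.0320 M)(0.247 L) = 0.007904 mol.
Photon energy at 344 nm: hc/λ = (6.626e-34)(2.998e8)/(344e-9) = 5.775e-19 J.
Incident energy: 4.81 kJ = 4810 J.
Photons incident: 4810 / 5.775e-19 = 8.329e21, i.e. 8.329e21/6.022e23 = 0.01383 mol.
Photons absorbed: 0.726 × 0.01383 = 0.01004 mol.
Φ = 0.007904 mol / 0.01004 mol photons = 0.79.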